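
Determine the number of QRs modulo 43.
The squaring map on Z_43* is 2-to-1, so there are (42)/2 = 21 QRs.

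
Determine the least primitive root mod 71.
g = 7. Powers: [7, 49, 59, 58, 51, 2, 14, ...] generates all 70 non-zero residues.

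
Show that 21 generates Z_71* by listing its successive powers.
21^1, 21^2, ..., 21^{70} mod 71: [21, 15, 31, 12, 39, 38, 17, 2, 42, 30, 62, 24, 7, 5, 34, 4, 13, 60, 53, 48, 14, 10, 68, 8, 26, 49, 35, 25, 28, 20, 65, 16, 52, 27, 70, 50, 56, 40, 59, 32, 33, 54, 69, 29, 41, 9, 47, 64, 66, 37, 67, 58, 11, 18, 23, 57, 61, 3, 63, 45, 22, 36, 46, 43, 51, 6, 55, 19, 44, 1]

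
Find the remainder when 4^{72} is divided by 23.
By Fermat: 4^{22} ≡ 1 mod 23. 72 = 3×22 + 6. So 4^{72} ≡ 4^{6} ≡ 2 mod 23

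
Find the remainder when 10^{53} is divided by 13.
By Fermat: 10^{12} ≡ 1 mod 13. 53 = 4×12 + 5. So 10^{53} ≡ 10^{5} ≡ 4 mod 13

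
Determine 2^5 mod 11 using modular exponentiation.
By repeated squaring mod 11: 2^{1}≡2, 2^{2}≡4, 2^{4}≡5. Then 2^{5} = 2^{4+1} ≡ 5 × 2 ≡ 10 mod 11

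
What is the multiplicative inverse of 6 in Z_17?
Since 17 is prime, by Fermat 6^(-1) ≡ 6^{15} ≡ 3 mod 17. Verify: 6 × 3 = 18 ≡ 1 mod 17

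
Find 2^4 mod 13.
2^{4} = 16 ≡ 3 mod 13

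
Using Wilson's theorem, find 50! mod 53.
(52)! = (50)! × (51) × (52) ≡ -1 mod 53. So (50)! ≡ -1 × [(52)(51)]^(-1) ≡ 26 mod 53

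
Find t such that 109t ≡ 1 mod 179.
Since 179 is prime, by Fermat 109^(-1) ≡ 109^{177} ≡ 23 mod 179. Verify: 109 × 23 = 2507 ≡ 1 mod 179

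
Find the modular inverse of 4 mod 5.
Since 5 is prime, by Fermat 4^(-1) ≡ 4^{3} ≡ 4 (mod 5). Verify: 4 × 4 = 16 ≡ 1 (mod 5)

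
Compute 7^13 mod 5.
Using Fermat: 7^{4} ≡ 1 mod 5. 13 ≡ 1 mod 4. So 7^{13} ≡ 7^{1} ≡ 2 mod 5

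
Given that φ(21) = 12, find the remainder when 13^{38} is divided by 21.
By Euler: 13^{12} ≡ 1 mod 21 since gcd(13, 21) = 1. 38 = 3×12 + 2. So 13^{38} ≡ 13^{2} ≡ 1 mod 21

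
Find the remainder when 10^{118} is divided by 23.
By Fermat: 10^{22} ≡ 1 (mod 23). 118 = 5×22 + 8. So 10^{118} ≡ 10^{8} ≡ 2 (mod 23)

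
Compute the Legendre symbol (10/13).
(10/13) = 10^{6} mod 13 = 1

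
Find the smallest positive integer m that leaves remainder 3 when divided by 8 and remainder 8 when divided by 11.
M = 8 × 11 = 88. M₁ = 11, y₁ ≡ 3 (mod 8). M₂ = 8, y₂ ≡ 7 (mod 11). m = 3×11×3 + 8×8×7 ≡ 19 (mod 88)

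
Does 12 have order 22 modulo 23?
12^{11} ≡ 1 mod 23 and 11 < 22, so ord_23(12) = 11 ≠ 22 and 12 is not a primitive root.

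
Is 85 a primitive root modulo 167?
85^{83} ≡ 1 mod 167 and 83 < 166, so ord_167(85) = 83 ≠ 166 and 85 is not a primitive root.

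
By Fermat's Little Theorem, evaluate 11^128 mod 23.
By Fermat: 11^{22} ≡ 1 mod 23. 128 = 5×22 + 18. So 11^{128} ≡ 11^{18} ≡ 16 mod 23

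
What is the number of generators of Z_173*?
A prime p has φ(p-1) primitive roots; here φ(172) = 84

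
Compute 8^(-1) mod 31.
Since 31 is prime, by Fermat 8^(-1) ≡ 8^{29} ≡ 4 mod 31. Verify: 8 × 4 = 32 ≡ 1 mod 31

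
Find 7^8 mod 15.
By repeated squaring mod 15: 7^{1}≡7, 7^{2}≡4, 7^{4}≡1, 7^{8}≡1. So 7^{8} ≡ 1 mod 15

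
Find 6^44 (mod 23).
Using Fermat: 6^{22} ≡ 1 (mod 23). 44 ≡ 0 (mod 22). So 6^{44} ≡ 6^{0} ≡ 1 (mod 23)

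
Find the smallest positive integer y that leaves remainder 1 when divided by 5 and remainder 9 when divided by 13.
M = 5 × 13 = 65. M₁ = 13, y₁ ≡ 2 (mod 5). M₂ = 5, y₂ ≡ 8 (mod 13). y = 1×13×2 + 9×5×8 ≡ 61 (mod 65)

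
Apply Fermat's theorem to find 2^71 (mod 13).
By Fermat: 2^{12} ≡ 1 (mod 13). 71 = 5×12 + 11. So 2^{71} ≡ 2^{11} ≡ 7 (mod 13)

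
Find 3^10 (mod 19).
By repeated squaring (mod 19): 3^{1}≡3, 3^{2}≡9, 3^{4}≡5, 3^{8}≡6. Then 3^{10} = 3^{8+2} ≡ 6 × 9 ≡ 16 (mod 19)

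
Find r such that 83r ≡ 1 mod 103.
Since 103 is prime, by Fermat 83^(-1) ≡ 83^{101} ≡ 36 mod 103. Verify: 83 × 36 = 2988 ≡ 1 mod 103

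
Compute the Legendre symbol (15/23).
(15/23) = 15^{11} mod 23 = -1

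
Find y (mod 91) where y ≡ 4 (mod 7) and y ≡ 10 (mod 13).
M = 7 × 13 = 91. M₁ = 13, y₁ ≡ 6 (mod 7). M₂ = 7, y₂ ≡ 2 (mod 13). y = 4×13×6 + 10×7×2 ≡ 88 (mod 91)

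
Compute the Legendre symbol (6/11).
(6/11) = 6^{5} mod 11 = -1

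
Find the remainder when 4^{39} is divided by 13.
By Fermat: 4^{12} ≡ 1 mod 13. 39 = 3×12 + 3. So 4^{39} ≡ 4^{3} ≡ 12 mod 13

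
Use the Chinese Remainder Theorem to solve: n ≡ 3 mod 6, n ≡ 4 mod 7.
M = 6 × 7 = 42. M₁ = 7, y₁ ≡ 1 mod 6. M₂ = 6, y₂ ≡ 6 mod 7. n = 3×7×1 + 4×6×6 ≡ 39 mod 42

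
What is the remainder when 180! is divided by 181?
By Wilson's theorem, (180)! ≡ -1 ≡ 180 mod 181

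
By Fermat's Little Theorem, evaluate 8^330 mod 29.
By Fermat: 8^{28} ≡ 1 (mod 29). 330 ≡ 22 (mod 28). So 8^{330} ≡ 8^{22} ≡ 9 (mod 29)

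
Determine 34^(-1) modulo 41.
Since 41 is prime, by Fermat 34^(-1) ≡ 34^{39} ≡ 35 mod 41. Verify: 34 × 35 = 1190 ≡ 1 mod 41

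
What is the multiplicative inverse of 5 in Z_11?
Since 11 is prime, by Fermat 5^(-1) ≡ 5^{9} ≡ 9 mod 11. Verify: 5 × 9 = 45 ≡ 1 mod 11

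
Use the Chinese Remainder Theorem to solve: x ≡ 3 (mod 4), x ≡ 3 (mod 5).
M = 4 × 5 = 20. M₁ = 5, y₁ ≡ 1 (mod 4). M₂ = 4, y₂ ≡ 4 (mod 5). x = 3×5×1 + 3×4×4 ≡ 3 (mod 20)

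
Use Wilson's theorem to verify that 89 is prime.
(88)! mod 89 = 88. Since this equals -1 mod 89, Wilson confirms 89 is prime.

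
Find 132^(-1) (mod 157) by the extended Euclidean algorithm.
Extended GCD: 132(-44) + 157(37) = 1. So 132^(-1) ≡ -44 ≡ 113 (mod 157). Verify: 132 × 113 = 14916 ≡ 1 (mod 157)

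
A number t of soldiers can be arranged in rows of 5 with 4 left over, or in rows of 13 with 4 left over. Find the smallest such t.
M = 5 × 13 = 65. M₁ = 13, y₁ ≡ 2 mod 5. M₂ = 5, y₂ ≡ 8 mod 13. t = 4×13×2 + 4×5×8 ≡ 4 mod 65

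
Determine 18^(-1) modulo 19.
Since 19 is prime, by Fermat 18^(-1) ≡ 18^{17} ≡ 18 mod 19. Verify: 18 × 18 = 324 ≡ 1 mod 19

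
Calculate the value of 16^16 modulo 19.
By repeated squaring mod 19: 16^{1}≡16, 16^{2}≡9, 16^{4}≡5, 16^{8}≡6, 16^{16}≡17. So 16^{16} ≡ 17 mod 19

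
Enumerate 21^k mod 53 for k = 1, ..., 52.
21^1, 21^2, ..., 21^{52} mod 53: [21, 17, 39, 24, 27, 37, 35, 46, 12, 40, 45, 44, 23, 6, 20, 49, 22, 38, 3, 10, 51, 11, 19, 28, 5, 52, 32, 36, 14, 29, 26, 16, 18, 7, 41, 13, 8, 9, 30, 47, 33, 4, 31, 15, 50, 43, 2, 42, 34, 25, 48, 1]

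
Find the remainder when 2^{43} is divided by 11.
By Fermat: 2^{10} ≡ 1 mod 11. 43 = 4×10 + 3. So 2^{43} ≡ 2^{3} ≡ 8 mod 11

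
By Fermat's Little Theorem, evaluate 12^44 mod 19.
By Fermat: 12^{18} ≡ 1 mod 19. 44 = 2×18 + 8. So 12^{44} ≡ 12^{8} ≡ 11 mod 19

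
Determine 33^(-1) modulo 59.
Since 59 is prime, by Fermat 33^(-1) ≡ 33^{57} ≡ 34 mod 59. Verify: 33 × 34 = 1122 ≡ 1 mod 59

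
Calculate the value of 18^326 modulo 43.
Using Fermat: 18^{42} ≡ 1 mod 43. 326 ≡ 32 mod 42. So 18^{326} ≡ 18^{32} ≡ 38 mod 43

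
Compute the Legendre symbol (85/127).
(85/127) = 85^{63} mod 127 = -1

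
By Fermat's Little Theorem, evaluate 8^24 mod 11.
By Fermat: 8^{10} ≡ 1 (mod 11). 24 = 2×10 + 4. So 8^{24} ≡ 8^{4} ≡ 4 (mod 11)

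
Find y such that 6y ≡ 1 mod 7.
Since 7 is prime, by Fermat 6^(-1) ≡ 6^{5} ≡ 6 mod 7. Verify: 6 × 6 = 36 ≡ 1 mod 7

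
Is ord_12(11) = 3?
Powers of 11 mod 12: 11^1≡11, 11^2≡1. Already 11^2≡1, so the order is 2 < 3. No, the actual order is 2.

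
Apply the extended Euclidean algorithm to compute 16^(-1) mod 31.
Extended GCD: 16(2) + 31(-1) = 1. So 16^(-1) ≡ 2 mod 31. Verify: 16 × 2 = 32 ≡ 1 mod 31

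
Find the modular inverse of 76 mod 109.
Since 109 is prime, by Fermat 76^(-1) ≡ 76^{107} ≡ 33 (mod 109). Verify: 76 × 33 = 2508 ≡ 1 (mod 109)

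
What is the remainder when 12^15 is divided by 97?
By repeated squaring mod 97: 12^{1}≡12, 12^{2}≡47, 12^{4}≡75, 12^{8}≡96. Then 12^{15} = 12^{8+4+2+1} ≡ 96 × 75 × 47 × 12 ≡ 89 mod 97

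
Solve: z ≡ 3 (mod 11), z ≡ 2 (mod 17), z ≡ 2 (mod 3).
M = 11 × 17 × 3 = 561. M₁ = 51, y₁ ≡ 8 (mod 11). M₂ = 33, y₂ ≡ 16 (mod 17). M₃ = 187, y₃ ≡ 1 (mod 3). z = 3×51×8 + 2×33×16 + 2×187×1 ≡ 410 (mod 561)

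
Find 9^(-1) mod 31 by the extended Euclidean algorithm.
Extended GCD: 9(7) + 31(-2) = 1. So 9^(-1) ≡ 7 mod 31. Verify: 9 × 7 = 63 ≡ 1 mod 31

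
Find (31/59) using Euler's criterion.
(31/59) = 31^{29} mod 59 = -1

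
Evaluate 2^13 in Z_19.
By repeated squaring mod 19: 2^{1}≡2, 2^{2}≡4, 2^{4}≡16, 2^{8}≡9. Then 2^{13} = 2^{8+4+1} ≡ 9 × 16 × 2 ≡ 3 mod 19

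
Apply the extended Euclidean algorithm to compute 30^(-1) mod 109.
Extended GCD: 30(40) + 109(-11) = 1. So 30^(-1) ≡ 40 mod 109. Verify: 30 × 40 = 1200 ≡ 1 mod 109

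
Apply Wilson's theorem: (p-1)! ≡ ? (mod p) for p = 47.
By Wilson's theorem, (46)! ≡ -1 ≡ 46 (mod 47)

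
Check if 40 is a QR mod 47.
By Euler's criterion: 40^{23} ≡ 46 (mod 47). Since this equals -1 (≡ 46), 40 is not a QR.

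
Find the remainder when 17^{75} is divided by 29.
By Fermat: 17^{28} ≡ 1 mod 29. 75 = 2×28 + 19. So 17^{75} ≡ 17^{19} ≡ 12 mod 29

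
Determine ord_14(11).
Powers of 11 mod 14: 11^1≡11, 11^2≡9, 11^3≡1. Order = 3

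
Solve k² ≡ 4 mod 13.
The square roots of 4 mod 13 are 11 and 2. Verify: 11² = 121 ≡ 4 mod 13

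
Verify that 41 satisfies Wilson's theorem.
(40)! mod 41 = 40. Since this equals -1 mod 41, Wilson confirms 41 is prime.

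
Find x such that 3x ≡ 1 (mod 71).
Since 71 is prime, by Fermat 3^(-1) ≡ 3^{69} ≡ 24 (mod 71). Verify: 3 × 24 = 72 ≡ 1 (mod 71)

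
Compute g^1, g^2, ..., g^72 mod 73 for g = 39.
39^1, 39^2, ..., 39^{72} mod 73: [39, 61, 43, 71, 68, 24, 60, 4, 10, 25, 26, 65, 53, 23, 21, 16, 40, 27, 31, 41, 66, 19, 11, 64, 14, 35, 51, 18, 45, 3, 44, 37, 56, 67, 58, 72, 34, 12, 30, 2, 5, 49, 13, 69, 63, 48, 47, 8, 20, 50, 52, 57, 33, 46, 42, 32, 7, 54, 62, 9, 59, 38, 22, 55, 28, 70, 29, 36, 17, 6, 15, 1]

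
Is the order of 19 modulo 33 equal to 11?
Powers of 19 mod 33: 19^1≡19, 19^2≡31, 19^3≡28, 19^4≡4, 19^5≡10, 19^6≡25, 19^7≡13, 19^8≡16, 19^9≡7, 19^10≡1. Already 19^10≡1, so the order is 10 < 11. No, the actual order is 10.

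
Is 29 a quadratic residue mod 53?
By Euler's criterion: 29^{26} ≡ 1 (mod 53). Since this equals 1, 29 is a QR.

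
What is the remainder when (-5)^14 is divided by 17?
By repeated squaring mod 17: (-5)^{1}≡12, (-5)^{2}≡8, (-5)^{4}≡13, (-5)^{8}≡16. Then (-5)^{14} = (-5)^{8+4+2} ≡ 16 × 13 × 8 ≡ 15 mod 17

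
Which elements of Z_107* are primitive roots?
There are φ(106) = 52 primitive roots mod 107: {2, 5, 6, 7, 8, 15, 17, 18, 20, 21, 22, 24, 26, 28, 31, 32, 38, 43, 45, 46, 50, 51, 54, 55, 58, 59, 60, 63, 65, 66, 67, 68, 70, 71, 72, 73, 74, 77, 78, 80, 82, 84, 88, 91, 93, 94, 95, 96, 97, 98, 103, 104}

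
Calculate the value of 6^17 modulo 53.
By repeated squaring (mod 53): 6^{1}≡6, 6^{2}≡36, 6^{4}≡24, 6^{8}≡46, 6^{16}≡49. Then 6^{17} = 6^{16+1} ≡ 49 × 6 ≡ 29 (mod 53)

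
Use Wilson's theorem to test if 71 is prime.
(70)! mod 71 = 70. Since 70 ≡ -1 mod 71, 71 is prime.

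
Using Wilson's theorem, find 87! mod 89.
(88)! = (87)! × (88) ≡ -1 (mod 89). So (87)! ≡ -1 × (88)^(-1) ≡ (-1)×(-1) = 1 (mod 89)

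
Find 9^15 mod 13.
Using Fermat: 9^{12} ≡ 1 mod 13. 15 ≡ 3 mod 12. So 9^{15} ≡ 9^{3} ≡ 1 mod 13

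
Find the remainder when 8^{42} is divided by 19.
By Fermat: 8^{18} ≡ 1 mod 19. 42 = 2×18 + 6. So 8^{42} ≡ 8^{6} ≡ 1 mod 19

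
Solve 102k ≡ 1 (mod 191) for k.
Since 191 is prime, by Fermat 102^(-1) ≡ 102^{189} ≡ 103 (mod 191). Verify: 102 × 103 = 10506 ≡ 1 (mod 191)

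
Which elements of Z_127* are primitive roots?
There are φ(126) = 36 primitive roots mod 127: {3, 6, 7, 12, 14, 23, 29, 39, 43, 45, 46, 48, 53, 55, 56, 57, 58, 65, 67, 78, 83, 85, 86, 91, 92, 93, 96, 97, 101, 106, 109, 110, 112, 114, 116, 118}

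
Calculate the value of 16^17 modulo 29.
By repeated squaring (mod 29): 16^{1}≡16, 16^{2}≡24, 16^{4}≡25, 16^{8}≡16, 16^{16}≡24. Then 16^{17} = 16^{16+1} ≡ 24 × 16 ≡ 7 (mod 29)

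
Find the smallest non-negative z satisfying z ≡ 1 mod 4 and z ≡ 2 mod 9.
M = 4 × 9 = 36. M₁ = 9, y₁ ≡ 1 mod 4. M₂ = 4, y₂ ≡ 7 mod 9. z = 1×9×1 + 2×4×7 ≡ 29 mod 36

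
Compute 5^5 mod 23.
By repeated squaring (mod 23): 5^{1}≡5, 5^{2}≡2, 5^{4}≡4. Then 5^{5} = 5^{4+1} ≡ 4 × 5 ≡ 20 (mod 23)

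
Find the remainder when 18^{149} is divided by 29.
By Fermat: 18^{28} ≡ 1 (mod 29). 149 = 5×28 + 9. So 18^{149} ≡ 18^{9} ≡ 27 (mod 29)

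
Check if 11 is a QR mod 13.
By Euler's criterion: 11^{6} ≡ 12 (mod 13). Since this equals -1 (≡ 12), 11 is not a QR.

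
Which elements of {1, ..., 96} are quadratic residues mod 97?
QRs mod 97: {1, 2, 3, 4, 6, 8, 9, 11, 12, 16, 18, 22, 24, 25, 27, 31, 32, 33, 35, 36, 43, 44, 47, 48, 49, 50, 53, 54, 61, 62, 64, 65, 66, 70, 72, 73, 75, 79, 81, 85, 86, 88, 89, 91, 93, 94, 95, 96}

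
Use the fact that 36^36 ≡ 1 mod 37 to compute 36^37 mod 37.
By Fermat: 36^{36} ≡ 1 mod 37. So 36^{37} = 36^{36} · 36^{1} ≡ 36^{1} ≡ 36 mod 37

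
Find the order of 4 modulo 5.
Powers of 4 mod 5: 4^1≡4, 4^2≡1. ord_5(4) = 2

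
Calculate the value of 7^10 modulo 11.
Using Fermat: 7^{10} ≡ 1 mod 11. 10 ≡ 0 mod 10. So 7^{10} ≡ 7^{0} ≡ 1 mod 11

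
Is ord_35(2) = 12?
Powers of 2 mod 35: 2^1≡2, 2^2≡4, 2^3≡8, 2^4≡16, 2^5≡32, 2^6≡29, 2^7≡23, 2^8≡11, 2^9≡22, 2^10≡9, 2^11≡18, 2^12≡1. First k with 2^k≡1 is k=12. Yes, ord_35(2) = 12.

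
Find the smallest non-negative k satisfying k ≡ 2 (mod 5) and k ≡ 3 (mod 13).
M = 5 × 13 = 65. M₁ = 13, y₁ ≡ 2 (mod 5). M₂ = 5, y₂ ≡ 8 (mod 13). k = 2×13×2 + 3×5×8 ≡ 42 (mod 65)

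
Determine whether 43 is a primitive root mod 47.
ord_47(43) divides 46. For each prime q|46: 43^{23}≡46, 43^{2}≡16, none ≡ 1. So 43 has order 46 and is a primitive root mod 47.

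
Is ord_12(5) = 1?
Powers of 5 mod 12: 5^1≡5, 5^2≡1. 5^1≡5≢1, so ord ≠ 1. No, the actual order is 2.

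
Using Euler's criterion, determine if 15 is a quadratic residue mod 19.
By Euler's criterion: 15^{9} ≡ 18 mod 19. Since this equals -1 (≡ 18), 15 is not a QR.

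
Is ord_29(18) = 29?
Powers of 18 mod 29: 18^1≡18, 18^2≡5, 18^3≡3, 18^4≡25, 18^5≡15, 18^6≡9, 18^7≡17, 18^8≡16, 18^9≡27, 18^10≡22, 18^11≡19, 18^12≡23, 18^13≡8, 18^14≡28, 18^15≡11, 18^16≡24, 18^17≡26, 18^18≡4, 18^19≡14, 18^20≡20, 18^21≡12, 18^22≡13, 18^23≡2, 18^24≡7, 18^25≡10, 18^26≡6, 18^27≡21, 18^28≡1. Already 18^28≡1, so the order is 28 < 29. No, the actual order is 28.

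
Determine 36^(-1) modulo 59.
Since 59 is prime, by Fermat 36^(-1) ≡ 36^{57} ≡ 41 mod 59. Verify: 36 × 41 = 1476 ≡ 1 mod 59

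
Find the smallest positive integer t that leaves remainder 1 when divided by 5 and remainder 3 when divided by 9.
M = 5 × 9 = 45. M₁ = 9, y₁ ≡ 4 mod 5. M₂ = 5, y₂ ≡ 2 mod 9. t = 1×9×4 + 3×5×2 ≡ 21 mod 45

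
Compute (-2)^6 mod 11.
By repeated squaring (mod 11): (-2)^{1}≡9, (-2)^{2}≡4, (-2)^{4}≡5. Then (-2)^{6} = (-2)^{4+2} ≡ 5 × 4 ≡ 9 (mod 11)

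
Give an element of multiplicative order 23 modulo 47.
2 has order 23 mod 47 since 2^{23} ≡ 1 (mod 47) and no smaller power works.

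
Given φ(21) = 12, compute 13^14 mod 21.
By Euler: 13^{12} ≡ 1 (mod 21) since gcd(13, 21) = 1. 14 = 1×12 + 2. So 13^{14} ≡ 13^{2} ≡ 1 (mod 21)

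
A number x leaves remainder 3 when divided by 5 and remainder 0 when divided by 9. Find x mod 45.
M = 5 × 9 = 45. M₁ = 9, y₁ ≡ 4 mod 5. M₂ = 5, y₂ ≡ 2 mod 9. x = 3×9×4 + 0×5×2 ≡ 18 mod 45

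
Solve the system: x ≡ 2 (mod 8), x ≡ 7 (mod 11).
M = 8 × 11 = 88. M₁ = 11, y₁ ≡ 3 (mod 8). M₂ = 8, y₂ ≡ 7 (mod 11). x = 2×11×3 + 7×8×7 ≡ 18 (mod 88)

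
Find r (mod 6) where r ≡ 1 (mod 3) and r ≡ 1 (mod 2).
M = 3 × 2 = 6. M₁ = 2, y₁ ≡ 2 (mod 3). M₂ = 3, y₂ ≡ 1 (mod 2). r = 1×2×2 + 1×3×1 ≡ 1 (mod 6)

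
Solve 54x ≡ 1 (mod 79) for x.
Since 79 is prime, by Fermat 54^(-1) ≡ 54^{77} ≡ 60 (mod 79). Verify: 54 × 60 = 3240 ≡ 1 (mod 79)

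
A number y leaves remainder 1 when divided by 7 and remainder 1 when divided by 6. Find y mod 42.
M = 7 × 6 = 42. M₁ = 6, y₁ ≡ 6 mod 7. M₂ = 7, y₂ ≡ 1 mod 6. y = 1×6×6 + 1×7×1 ≡ 1 mod 42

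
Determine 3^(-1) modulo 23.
Since 23 is prime, by Fermat 3^(-1) ≡ 3^{21} ≡ 8 (mod 23). Verify: 3 × 8 = 24 ≡ 1 (mod 23)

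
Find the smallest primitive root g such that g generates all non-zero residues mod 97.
g = 5. Powers: [5, 25, 28, 43, 21, 8, 40, 6, 30, ...] generates all 96 non-zero residues.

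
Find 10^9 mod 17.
By repeated squaring mod 17: 10^{1}≡10, 10^{2}≡15, 10^{4}≡4, 10^{8}≡16. Then 10^{9} = 10^{8+1} ≡ 16 × 10 ≡ 7 mod 17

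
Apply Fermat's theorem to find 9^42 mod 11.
By Fermat: 9^{10} ≡ 1 mod 11. 42 = 4×10 + 2. So 9^{42} ≡ 9^{2} ≡ 4 mod 11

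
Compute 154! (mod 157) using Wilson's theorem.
(156)! = (154)! × (155) × (156) ≡ -1 (mod 157). So (154)! ≡ -1 × [(156)(155)]^(-1) ≡ 78 (mod 157)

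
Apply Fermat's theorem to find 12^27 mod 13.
By Fermat: 12^{12} ≡ 1 mod 13. 27 = 2×12 + 3. So 12^{27} ≡ 12^{3} ≡ 12 mod 13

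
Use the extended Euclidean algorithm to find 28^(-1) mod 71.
Extended GCD: 28(33) + 71(-13) = 1. So 28^(-1) ≡ 33 mod 71. Verify: 28 × 33 = 924 ≡ 1 mod 71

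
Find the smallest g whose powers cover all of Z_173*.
g = 2. For each prime q|172: 2^{86}≡172, 2^{4}≡16, none ≡ 1, so ord_173(2) = 172 and 2 is a primitive root.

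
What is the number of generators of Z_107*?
Number of primitive roots mod 107 = φ(p-1) = φ(106) = 52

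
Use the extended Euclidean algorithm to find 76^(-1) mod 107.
Extended GCD: 76(-38) + 107(27) = 1. So 76^(-1) ≡ -38 ≡ 69 mod 107. Verify: 76 × 69 = 5244 ≡ 1 mod 107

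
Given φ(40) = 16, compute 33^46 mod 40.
By Euler: 33^{16} ≡ 1 mod 40 since gcd(33, 40) = 1. 46 = 2×16 + 14. So 33^{46} ≡ 33^{14} ≡ 9 mod 40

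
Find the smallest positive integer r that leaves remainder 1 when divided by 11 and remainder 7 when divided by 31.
M = 11 × 31 = 341. M₁ = 31, y₁ ≡ 5 (mod 11). M₂ = 11, y₂ ≡ 17 (mod 31). r = 1×31×5 + 7×11×17 ≡ 100 (mod 341)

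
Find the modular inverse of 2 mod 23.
Since 23 is prime, by Fermat 2^(-1) ≡ 2^{21} ≡ 12 (mod 23). Verify: 2 × 12 = 24 ≡ 1 (mod 23)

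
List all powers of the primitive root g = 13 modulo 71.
13^1, 13^2, ..., 13^{70} mod 71: [13, 27, 67, 19, 34, 16, 66, 6, 7, 20, 47, 43, 62, 25, 41, 36, 42, 49, 69, 45, 17, 8, 33, 3, 39, 10, 59, 57, 31, 48, 56, 18, 21, 60, 70, 58, 44, 4, 52, 37, 55, 5, 65, 64, 51, 24, 28, 9, 46, 30, 35, 29, 22, 2, 26, 54, 63, 38, 68, 32, 61, 12, 14, 40, 23, 15, 53, 50, 11, 1]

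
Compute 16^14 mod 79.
By repeated squaring (mod 79): 16^{1}≡16, 16^{2}≡19, 16^{4}≡45, 16^{8}≡50. Then 16^{14} = 16^{8+4+2} ≡ 50 × 45 × 19 ≡ 11 (mod 79)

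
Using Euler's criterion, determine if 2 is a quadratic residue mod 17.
By Euler's criterion: 2^{8} ≡ 1 mod 17. Since this equals 1, 2 is a QR.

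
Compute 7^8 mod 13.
By repeated squaring (mod 13): 7^{1}≡7, 7^{2}≡10, 7^{4}≡9, 7^{8}≡3. So 7^{8} ≡ 3 (mod 13)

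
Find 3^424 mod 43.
Using Fermat: 3^{42} ≡ 1 mod 43. 424 ≡ 4 mod 42. So 3^{424} ≡ 3^{4} ≡ 38 mod 43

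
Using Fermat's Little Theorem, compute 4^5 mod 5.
By Fermat: 4^{4} ≡ 1 mod 5. So 4^{5} = 4^{4} · 4^{1} ≡ 4^{1} ≡ 4 mod 5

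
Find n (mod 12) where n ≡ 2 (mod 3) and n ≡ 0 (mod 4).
M = 3 × 4 = 12. M₁ = 4, y₁ ≡ 1 (mod 3). M₂ = 3, y₂ ≡ 3 (mod 4). n = 2×4×1 + 0×3×3 ≡ 8 (mod 12)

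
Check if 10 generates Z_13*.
10^{6} ≡ 1 mod 13 and 6 < 12, so ord_13(10) = 6 ≠ 12 and 10 is not a primitive root.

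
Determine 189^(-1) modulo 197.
Since 197 is prime, by Fermat 189^(-1) ≡ 189^{195} ≡ 123 (mod 197). Verify: 189 × 123 = 23247 ≡ 1 (mod 197)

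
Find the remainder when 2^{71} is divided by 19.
By Fermat: 2^{18} ≡ 1 mod 19. 71 = 3×18 + 17. So 2^{71} ≡ 2^{17} ≡ 10 mod 19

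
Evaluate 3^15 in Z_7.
Using Fermat: 3^{6} ≡ 1 (mod 7). 15 ≡ 3 (mod 6). So 3^{15} ≡ 3^{3} ≡ 6 (mod 7)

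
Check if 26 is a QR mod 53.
By Euler's criterion: 26^{26} ≡ 52 mod 53. Since this equals -1 (≡ 52), 26 is not a QR.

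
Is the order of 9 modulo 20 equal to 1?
Powers of 9 mod 20: 9^1≡9, 9^2≡1. 9^1≡9≢1, so ord ≠ 1. No, the actual order is 2.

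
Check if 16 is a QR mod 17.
By Euler's criterion: 16^{8} ≡ 1 mod 17. Since this equals 1, 16 is a QR.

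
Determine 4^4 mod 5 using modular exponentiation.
4^{4} = 256 ≡ 1 (mod 5)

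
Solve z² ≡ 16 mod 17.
The square roots of 16 mod 17 are 4 and 13. Verify: 4² = 16 ≡ 16 mod 17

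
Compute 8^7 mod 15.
By repeated squaring (mod 15): 8^{1}≡8, 8^{2}≡4, 8^{4}≡1. Then 8^{7} = 8^{4+2+1} ≡ 1 × 4 × 8 ≡ 2 (mod 15)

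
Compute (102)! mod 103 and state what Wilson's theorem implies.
(102)! mod 103 = 102. Since this equals -1 (mod 103), Wilson confirms 103 is prime.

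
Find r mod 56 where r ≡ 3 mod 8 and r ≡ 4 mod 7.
M = 8 × 7 = 56. M₁ = 7, y₁ ≡ 7 mod 8. M₂ = 8, y₂ ≡ 1 mod 7. r = 3×7×7 + 4×8×1 ≡ 11 mod 56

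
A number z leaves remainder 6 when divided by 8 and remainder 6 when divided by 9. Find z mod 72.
M = 8 × 9 = 72. M₁ = 9, y₁ ≡ 1 mod 8. M₂ = 8, y₂ ≡ 8 mod 9. z = 6×9×1 + 6×8×8 ≡ 6 mod 72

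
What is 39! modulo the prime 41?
(40)! = (39)! × (40) ≡ -1 mod 41. So (39)! ≡ -1 × (40)^(-1) ≡ (-1)×(-1) = 1 mod 41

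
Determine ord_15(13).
Powers of 13 mod 15: 13^1≡13, 13^2≡4, 13^3≡7, 13^4≡1. Order = 4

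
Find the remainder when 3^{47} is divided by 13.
By Fermat: 3^{12} ≡ 1 (mod 13). 47 = 3×12 + 11. So 3^{47} ≡ 3^{11} ≡ 9 (mod 13)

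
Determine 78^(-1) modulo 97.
Since 97 is prime, by Fermat 78^(-1) ≡ 78^{95} ≡ 51 (mod 97). Verify: 78 × 51 = 3978 ≡ 1 (mod 97)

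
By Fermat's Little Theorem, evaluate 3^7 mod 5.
By Fermat: 3^{4} ≡ 1 mod 5. So 3^{7} = 3^{4} · 3^{3} ≡ 3^{3} ≡ 2 mod 5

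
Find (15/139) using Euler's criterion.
(15/139) = 15^{69} mod 139 = -1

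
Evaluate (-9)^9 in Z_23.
By repeated squaring mod 23: (-9)^{1}≡14, (-9)^{2}≡12, (-9)^{4}≡6, (-9)^{8}≡13. Then (-9)^{9} = (-9)^{8+1} ≡ 13 × 14 ≡ 21 mod 23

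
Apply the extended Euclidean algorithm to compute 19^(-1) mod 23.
Extended GCD: 19(-6) + 23(5) = 1. So 19^(-1) ≡ -6 ≡ 17 mod 23. Verify: 19 × 17 = 323 ≡ 1 mod 23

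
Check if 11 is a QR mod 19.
By Euler's criterion: 11^{9} ≡ 1 (mod 19). Since this equals 1, 11 is a QR.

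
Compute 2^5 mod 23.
By repeated squaring mod 23: 2^{1}≡2, 2^{2}≡4, 2^{4}≡16. Then 2^{5} = 2^{4+1} ≡ 16 × 2 ≡ 9 mod 23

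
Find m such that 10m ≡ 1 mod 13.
Since 13 is prime, by Fermat 10^(-1) ≡ 10^{11} ≡ 4 mod 13. Verify: 10 × 4 = 40 ≡ 1 mod 13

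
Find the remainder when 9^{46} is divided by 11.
By Fermat: 9^{10} ≡ 1 mod 11. 46 = 4×10 + 6. So 9^{46} ≡ 9^{6} ≡ 9 mod 11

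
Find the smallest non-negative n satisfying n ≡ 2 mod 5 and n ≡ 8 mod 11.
M = 5 × 11 = 55. M₁ = 11, y₁ ≡ 1 mod 5. M₂ = 5, y₂ ≡ 9 mod 11. n = 2×11×1 + 8×5×9 ≡ 52 mod 55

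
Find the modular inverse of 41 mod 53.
Since 53 is prime, by Fermat 41^(-1) ≡ 41^{51} ≡ 22 mod 53. Verify: 41 × 22 = 902 ≡ 1 mod 53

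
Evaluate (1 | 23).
(1/23) = 1^{11} mod 23 = 1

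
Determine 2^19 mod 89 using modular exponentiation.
By repeated squaring mod 89: 2^{1}≡2, 2^{2}≡4, 2^{4}≡16, 2^{8}≡78, 2^{16}≡32. Then 2^{19} = 2^{16+2+1} ≡ 32 × 4 × 2 ≡ 78 mod 89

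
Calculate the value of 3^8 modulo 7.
Using Fermat: 3^{6} ≡ 1 (mod 7). 8 ≡ 2 (mod 6). So 3^{8} ≡ 3^{2} ≡ 2 (mod 7)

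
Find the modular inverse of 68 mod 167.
Since 167 is prime, by Fermat 68^(-1) ≡ 68^{165} ≡ 140 (mod 167). Verify: 68 × 140 = 9520 ≡ 1 (mod 167)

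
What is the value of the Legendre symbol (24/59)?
(24/59) = 24^{29} mod 59 = -1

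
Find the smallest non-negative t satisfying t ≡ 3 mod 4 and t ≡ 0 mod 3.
M = 4 × 3 = 12. M₁ = 3, y₁ ≡ 3 mod 4. M₂ = 4, y₂ ≡ 1 mod 3. t = 3×3×3 + 0×4×1 ≡ 3 mod 12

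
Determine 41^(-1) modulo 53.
Since 53 is prime, by Fermat 41^(-1) ≡ 41^{51} ≡ 22 (mod 53). Verify: 41 × 22 = 902 ≡ 1 (mod 53)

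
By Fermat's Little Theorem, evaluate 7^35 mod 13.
By Fermat: 7^{12} ≡ 1 mod 13. 35 = 2×12 + 11. So 7^{35} ≡ 7^{11} ≡ 2 mod 13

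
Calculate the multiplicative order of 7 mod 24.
Powers of 7 mod 24: 7^1≡7, 7^2≡1. Order = 2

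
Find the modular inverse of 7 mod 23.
Since 23 is prime, by Fermat 7^(-1) ≡ 7^{21} ≡ 10 mod 23. Verify: 7 × 10 = 70 ≡ 1 mod 23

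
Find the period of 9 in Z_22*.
Powers of 9 mod 22: 9^1≡9, 9^2≡15, 9^3≡3, 9^4≡5, 9^5≡1. So the order of 9 is 5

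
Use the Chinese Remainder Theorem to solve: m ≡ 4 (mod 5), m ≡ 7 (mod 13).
M = 5 × 13 = 65. M₁ = 13, y₁ ≡ 2 (mod 5). M₂ = 5, y₂ ≡ 8 (mod 13). m = 4×13×2 + 7×5×8 ≡ 59 (mod 65)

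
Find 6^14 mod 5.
Using Fermat: 6^{4} ≡ 1 mod 5. 14 ≡ 2 mod 4. So 6^{14} ≡ 6^{2} ≡ 1 mod 5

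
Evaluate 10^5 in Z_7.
By repeated squaring mod 7: 10^{1}≡3, 10^{2}≡2, 10^{4}≡4. Then 10^{5} = 10^{4+1} ≡ 4 × 3 ≡ 5 mod 7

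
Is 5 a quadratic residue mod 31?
By Euler's criterion: 5^{15} ≡ 1 mod 31. Since this equals 1, 5 is a QR.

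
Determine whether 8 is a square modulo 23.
By Euler's criterion: 8^{11} ≡ 1 (mod 23). Since this equals 1, 8 is a QR.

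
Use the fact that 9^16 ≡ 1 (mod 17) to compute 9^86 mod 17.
By Fermat: 9^{16} ≡ 1 (mod 17). 86 = 5×16 + 6. So 9^{86} ≡ 9^{6} ≡ 4 (mod 17)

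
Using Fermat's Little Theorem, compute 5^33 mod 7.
By Fermat: 5^{6} ≡ 1 mod 7. 33 = 5×6 + 3. So 5^{33} ≡ 5^{3} ≡ 6 mod 7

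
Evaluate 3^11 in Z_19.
By repeated squaring mod 19: 3^{1}≡3, 3^{2}≡9, 3^{4}≡5, 3^{8}≡6. Then 3^{11} = 3^{8+2+1} ≡ 6 × 9 × 3 ≡ 10 mod 19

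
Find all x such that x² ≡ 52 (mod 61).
The square roots of 52 mod 61 are 28 and 33. Verify: 28² = 784 ≡ 52 (mod 61)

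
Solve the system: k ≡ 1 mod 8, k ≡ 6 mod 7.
M = 8 × 7 = 56. M₁ = 7, y₁ ≡ 7 mod 8. M₂ = 8, y₂ ≡ 1 mod 7. k = 1×7×7 + 6×8×1 ≡ 41 mod 56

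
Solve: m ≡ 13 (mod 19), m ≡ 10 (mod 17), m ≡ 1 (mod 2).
M = 19 × 17 × 2 = 646. M₁ = 34, y₁ ≡ 14 (mod 19). M₂ = 38, y₂ ≡ 13 (mod 17). M₃ = 323, y₃ ≡ 1 (mod 2). m = 13×34×14 + 10×38×13 + 1×323×1 ≡ 469 (mod 646)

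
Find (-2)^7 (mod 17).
By repeated squaring (mod 17): (-2)^{1}≡15, (-2)^{2}≡4, (-2)^{4}≡16. Then (-2)^{7} = (-2)^{4+2+1} ≡ 16 × 4 × 15 ≡ 8 (mod 17)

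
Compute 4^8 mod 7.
Using Fermat: 4^{6} ≡ 1 (mod 7). 8 ≡ 2 (mod 6). So 4^{8} ≡ 4^{2} ≡ 2 (mod 7)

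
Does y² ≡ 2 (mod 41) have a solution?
By Euler's criterion: 2^{20} ≡ 1 (mod 41). Since this equals 1, 2 is a QR.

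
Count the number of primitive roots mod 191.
Number of primitive roots mod 191 = φ(p-1) = φ(190) = 72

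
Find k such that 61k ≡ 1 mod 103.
Since 103 is prime, by Fermat 61^(-1) ≡ 61^{101} ≡ 76 mod 103. Verify: 61 × 76 = 4636 ≡ 1 mod 103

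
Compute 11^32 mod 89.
By repeated squaring (mod 89): 11^{1}≡11, 11^{2}≡32, 11^{4}≡45, 11^{8}≡67, 11^{16}≡39, 11^{32}≡8. So 11^{32} ≡ 8 (mod 89)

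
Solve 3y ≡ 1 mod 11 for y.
Since 11 is prime, by Fermat 3^(-1) ≡ 3^{9} ≡ 4 mod 11. Verify: 3 × 4 = 12 ≡ 1 mod 11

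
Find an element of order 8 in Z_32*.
3 has order 8 mod 32 since 3^{8} ≡ 1 (mod 32) and no smaller power works.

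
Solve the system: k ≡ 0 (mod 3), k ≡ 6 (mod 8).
M = 3 × 8 = 24. M₁ = 8, y₁ ≡ 2 (mod 3). M₂ = 3, y₂ ≡ 3 (mod 8). k = 0×8×2 + 6×3×3 ≡ 6 (mod 24)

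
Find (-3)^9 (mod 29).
By repeated squaring (mod 29): (-3)^{1}≡26, (-3)^{2}≡9, (-3)^{4}≡23, (-3)^{8}≡7. Then (-3)^{9} = (-3)^{8+1} ≡ 7 × 26 ≡ 8 (mod 29)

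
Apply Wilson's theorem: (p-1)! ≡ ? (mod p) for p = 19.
By Wilson's theorem, (18)! ≡ -1 ≡ 18 (mod 19)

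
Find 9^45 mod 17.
Using Fermat: 9^{16} ≡ 1 mod 17. 45 ≡ 13 mod 16. So 9^{45} ≡ 9^{13} ≡ 8 mod 17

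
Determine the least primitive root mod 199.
g = 3. Powers: [3, 9, 27, 81, 44, 132, 197, ...] generates all 198 non-zero residues.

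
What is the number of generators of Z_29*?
Number of primitive roots mod 29 = φ(p-1) = φ(28) = 12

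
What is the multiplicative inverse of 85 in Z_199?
Since 199 is prime, by Fermat 85^(-1) ≡ 85^{197} ≡ 96 (mod 199). Verify: 85 × 96 = 8160 ≡ 1 (mod 199)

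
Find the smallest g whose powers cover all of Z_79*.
g = 3. Powers: [3, 9, 27, 2, 6, 18, 54, 4, 12, ...] generates all 78 non-zero residues.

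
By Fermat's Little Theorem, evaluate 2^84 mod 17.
By Fermat: 2^{16} ≡ 1 (mod 17). 84 = 5×16 + 4. So 2^{84} ≡ 2^{4} ≡ 16 (mod 17)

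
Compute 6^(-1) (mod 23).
Since 23 is prime, by Fermat 6^(-1) ≡ 6^{21} ≡ 4 (mod 23). Verify: 6 × 4 = 24 ≡ 1 (mod 23)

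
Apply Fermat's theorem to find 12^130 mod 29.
By Fermat: 12^{28} ≡ 1 mod 29. 130 = 4×28 + 18. So 12^{130} ≡ 12^{18} ≡ 28 mod 29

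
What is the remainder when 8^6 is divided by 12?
By repeated squaring (mod 12): 8^{1}≡8, 8^{2}≡4, 8^{4}≡4. Then 8^{6} = 8^{4+2} ≡ 4 × 4 ≡ 4 (mod 12)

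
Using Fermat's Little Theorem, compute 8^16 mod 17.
By Fermat's Little Theorem, 8^{16} ≡ 1 mod 17 since 17 is prime and gcd(8, 17) = 1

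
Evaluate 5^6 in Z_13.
By repeated squaring mod 13: 5^{1}≡5, 5^{2}≡12, 5^{4}≡1. Then 5^{6} = 5^{4+2} ≡ 1 × 12 ≡ 12 mod 13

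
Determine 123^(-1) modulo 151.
Since 151 is prime, by Fermat 123^(-1) ≡ 123^{149} ≡ 124 mod 151. Verify: 123 × 124 = 15252 ≡ 1 mod 151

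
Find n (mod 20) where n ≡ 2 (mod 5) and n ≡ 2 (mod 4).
M = 5 × 4 = 20. M₁ = 4, y₁ ≡ 4 (mod 5). M₂ = 5, y₂ ≡ 1 (mod 4). n = 2×4×4 + 2×5×1 ≡ 2 (mod 20)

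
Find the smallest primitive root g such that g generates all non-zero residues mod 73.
g = 5. For each prime q|72: 5^{36}≡72, 5^{24}≡8, none ≡ 1, so ord_73(5) = 72 and 5 is a primitive root.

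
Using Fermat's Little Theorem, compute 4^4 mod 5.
By Fermat's Little Theorem, 4^{4} ≡ 1 (mod 5) since 5 is prime and gcd(4, 5) = 1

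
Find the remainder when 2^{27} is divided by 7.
By Fermat: 2^{6} ≡ 1 mod 7. 27 = 4×6 + 3. So 2^{27} ≡ 2^{3} ≡ 1 mod 7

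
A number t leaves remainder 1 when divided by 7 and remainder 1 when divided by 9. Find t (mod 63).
M = 7 × 9 = 63. M₁ = 9, y₁ ≡ 4 (mod 7). M₂ = 7, y₂ ≡ 4 (mod 9). t = 1×9×4 + 1×7×4 ≡ 1 (mod 63)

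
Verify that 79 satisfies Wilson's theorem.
(78)! mod 79 = 78. Since this equals -1 (mod 79), Wilson confirms 79 is prime.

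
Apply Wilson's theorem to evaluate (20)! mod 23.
(22)! = (20)! × (21) × (22) ≡ -1 mod 23. So (20)! ≡ -1 × [(22)(21)]^(-1) ≡ 11 mod 23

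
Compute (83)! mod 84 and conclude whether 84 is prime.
(83)! mod 84 = 0. Since 0 ≢ -1 (mod 84), 84 is not prime.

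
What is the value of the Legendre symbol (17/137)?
(17/137) = 17^{68} mod 137 = 1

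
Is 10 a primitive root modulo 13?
10^{6} ≡ 1 (mod 13) and 6 < 12, so ord_13(10) = 6 ≠ 12 and 10 is not a primitive root.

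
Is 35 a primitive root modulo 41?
ord_41(35) divides 40. For each prime q|40: 35^{20}≡40, 35^{8}≡10, none ≡ 1. So 35 has order 40 and is a primitive root mod 41.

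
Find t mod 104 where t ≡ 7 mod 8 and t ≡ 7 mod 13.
M = 8 × 13 = 104. M₁ = 13, y₁ ≡ 5 mod 8. M₂ = 8, y₂ ≡ 5 mod 13. t = 7×13×5 + 7×8×5 ≡ 7 mod 104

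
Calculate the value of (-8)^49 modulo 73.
By repeated squaring (mod 73): (-8)^{1}≡65, (-8)^{2}≡64, (-8)^{4}≡8, (-8)^{8}≡64, (-8)^{16}≡8, (-8)^{32}≡64. Then (-8)^{49} = (-8)^{32+16+1} ≡ 64 × 8 × 65 ≡ 65 (mod 73)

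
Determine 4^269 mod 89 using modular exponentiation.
Using Fermat: 4^{88} ≡ 1 (mod 89). 269 ≡ 5 (mod 88). So 4^{269} ≡ 4^{5} ≡ 45 (mod 89)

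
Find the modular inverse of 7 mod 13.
Since 13 is prime, by Fermat 7^(-1) ≡ 7^{11} ≡ 2 mod 13. Verify: 7 × 2 = 14 ≡ 1 mod 13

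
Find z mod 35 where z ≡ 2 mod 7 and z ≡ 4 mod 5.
M = 7 × 5 = 35. M₁ = 5, y₁ ≡ 3 mod 7. M₂ = 7, y₂ ≡ 3 mod 5. z = 2×5×3 + 4×7×3 ≡ 9 mod 35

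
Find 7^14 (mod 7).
By repeated squaring (mod 7): 7^{1}≡0, 7^{2}≡0, 7^{4}≡0, 7^{8}≡0. Then 7^{14} = 7^{8+4+2} ≡ 0 × 0 × 0 ≡ 0 (mod 7)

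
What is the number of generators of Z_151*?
There are φ(151-1) = φ(150) = 40 primitive roots modulo 151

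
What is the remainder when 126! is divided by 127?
By Wilson's theorem, (126)! ≡ -1 ≡ 126 mod 127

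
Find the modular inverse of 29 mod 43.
Since 43 is prime, by Fermat 29^(-1) ≡ 29^{41} ≡ 3 (mod 43). Verify: 29 × 3 = 87 ≡ 1 (mod 43)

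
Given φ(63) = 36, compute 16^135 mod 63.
By Euler: 16^{36} ≡ 1 (mod 63) since gcd(16, 63) = 1. 135 = 3×36 + 27. So 16^{135} ≡ 16^{27} ≡ 1 (mod 63)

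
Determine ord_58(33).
Powers of 33 mod 58: 33^1≡33, 33^2≡45, 33^3≡35, 33^4≡53, 33^5≡9, 33^6≡7, 33^7≡57, 33^8≡25, 33^9≡13, 33^10≡23, 33^11≡5, 33^12≡49, 33^13≡51, 33^14≡1. ord_58(33) = 14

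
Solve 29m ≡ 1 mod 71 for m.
Since 71 is prime, by Fermat 29^(-1) ≡ 29^{69} ≡ 49 mod 71. Verify: 29 × 49 = 1421 ≡ 1 mod 71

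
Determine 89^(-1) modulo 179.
Since 179 is prime, by Fermat 89^(-1) ≡ 89^{177} ≡ 177 mod 179. Verify: 89 × 177 = 15753 ≡ 1 mod 179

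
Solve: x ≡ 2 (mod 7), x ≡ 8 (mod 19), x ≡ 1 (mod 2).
M = 7 × 19 × 2 = 266. M₁ = 38, y₁ ≡ 5 (mod 7). M₂ = 14, y₂ ≡ 15 (mod 19). M₃ = 133, y₃ ≡ 1 (mod 2). x = 2×38×5 + 8×14×15 + 1×133×1 ≡ 65 (mod 266)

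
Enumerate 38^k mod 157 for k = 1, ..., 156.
38^1, 38^2, ..., 38^{156} mod 157: [38, 31, 79, 19, 94, 118, 88, 47, 59, 44, 102, 108, 22, 51, 54, 11, 104, 27, 84, 52, 92, 42, 26, 46, 21, 13, 23, 89, 85, 90, 123, 121, 45, 140, 139, 101, 70, 148, 129, 35, 74, 143, 96, 37, 150, 48, 97, 75, 24, 127, 116, 12, 142, 58, 6, 71, 29, 3, 114, 93, 80, 57, 125, 40, 107, 141, 20, 132, 149, 10, 66, 153, 5, 33, 155, 81, 95, 156, 119, 126, 78, 138, 63, 39, 69, 110, 98, 113, 55, 49, 135, 106, 103, 146, 53, 130, 73, 105, 65, 115, 131, 111, 136, 144, 134, 68, 72, 67, 34, 36, 112, 17, 18, 56, 87, 9, 28, 122, 83, 14, 61, 120, 7, 109, 60, 82, 133, 30, 41, 145, 15, 99, 151, 86, 128, 154, 43, 64, 77, 100, 32, 117, 50, 16, 137, 25, 8, 147, 91, 4, 152, 124, 2, 76, 62, 1]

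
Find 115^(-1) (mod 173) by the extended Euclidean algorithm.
Extended GCD: 115(-3) + 173(2) = 1. So 115^(-1) ≡ -3 ≡ 170 (mod 173). Verify: 115 × 170 = 19550 ≡ 1 (mod 173)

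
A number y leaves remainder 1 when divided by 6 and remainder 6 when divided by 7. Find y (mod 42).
M = 6 × 7 = 42. M₁ = 7, y₁ ≡ 1 (mod 6). M₂ = 6, y₂ ≡ 6 (mod 7). y = 1×7×1 + 6×6×6 ≡ 13 (mod 42)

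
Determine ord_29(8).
Powers of 8 mod 29: 8^1≡8, 8^2≡6, 8^3≡19, 8^4≡7, 8^5≡27, 8^6≡13, 8^7≡17, 8^8≡20, 8^9≡15, 8^10≡4, 8^11≡3, 8^12≡24, 8^13≡18, 8^14≡28, 8^15≡21, 8^16≡23, 8^17≡10, 8^18≡22, 8^19≡2, 8^20≡16, 8^21≡12, 8^22≡9, 8^23≡14, 8^24≡25, 8^25≡26, 8^26≡5, 8^27≡11, 8^28≡1. ord_29(8) = 28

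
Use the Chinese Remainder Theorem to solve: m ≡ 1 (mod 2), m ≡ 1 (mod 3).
M = 2 × 3 = 6. M₁ = 3, y₁ ≡ 1 (mod 2). M₂ = 2, y₂ ≡ 2 (mod 3). m = 1×3×1 + 1×2×2 ≡ 1 (mod 6)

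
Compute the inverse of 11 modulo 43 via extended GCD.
Extended GCD: 11(4) + 43(-1) = 1. So 11^(-1) ≡ 4 mod 43. Verify: 11 × 4 = 44 ≡ 1 mod 43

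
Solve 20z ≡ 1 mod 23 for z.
Since 23 is prime, by Fermat 20^(-1) ≡ 20^{21} ≡ 15 mod 23. Verify: 20 × 15 = 300 ≡ 1 mod 23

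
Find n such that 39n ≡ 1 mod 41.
Since 41 is prime, by Fermat 39^(-1) ≡ 39^{39} ≡ 20 mod 41. Verify: 39 × 20 = 780 ≡ 1 mod 41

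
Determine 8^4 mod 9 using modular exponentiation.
8^{4} = 4096 ≡ 1 (mod 9)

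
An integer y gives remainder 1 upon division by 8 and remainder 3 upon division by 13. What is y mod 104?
M = 8 × 13 = 104. M₁ = 13, y₁ ≡ 5 mod 8. M₂ = 8, y₂ ≡ 5 mod 13. y = 1×13×5 + 3×8×5 ≡ 81 mod 104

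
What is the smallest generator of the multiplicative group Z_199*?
g = 3. For each prime q|198: 3^{99}≡198, 3^{66}≡106, 3^{18}≡125, none ≡ 1, so ord_199(3) = 198 and 3 is a primitive root.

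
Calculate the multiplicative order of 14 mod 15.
Powers of 14 mod 15: 14^1≡14, 14^2≡1. So the order of 14 is 2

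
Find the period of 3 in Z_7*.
Powers of 3 mod 7: 3^1≡3, 3^2≡2, 3^3≡6, 3^4≡4, 3^5≡5, 3^6≡1. So the order of 3 is 6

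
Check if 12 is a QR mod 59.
By Euler's criterion: 12^{29} ≡ 1 mod 59. Since this equals 1, 12 is a QR.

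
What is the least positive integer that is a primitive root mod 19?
g = 2. Powers: [2, 4, 8, 16, 13, 7, 14, ...] generates all 18 non-zero residues.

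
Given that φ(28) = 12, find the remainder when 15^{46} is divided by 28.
By Euler: 15^{12} ≡ 1 mod 28 since gcd(15, 28) = 1. 46 = 3×12 + 10. So 15^{46} ≡ 15^{10} ≡ 1 mod 28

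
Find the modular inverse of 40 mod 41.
Since 41 is prime, by Fermat 40^(-1) ≡ 40^{39} ≡ 40 (mod 41). Verify: 40 × 40 = 1600 ≡ 1 (mod 41)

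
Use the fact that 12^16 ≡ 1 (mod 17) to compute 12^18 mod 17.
By Fermat: 12^{16} ≡ 1 (mod 17). So 12^{18} = 12^{16} · 12^{2} ≡ 12^{2} ≡ 8 (mod 17)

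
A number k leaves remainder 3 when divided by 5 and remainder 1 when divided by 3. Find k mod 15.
M = 5 × 3 = 15. M₁ = 3, y₁ ≡ 2 mod 5. M₂ = 5, y₂ ≡ 2 mod 3. k = 3×3×2 + 1×5×2 ≡ 13 mod 15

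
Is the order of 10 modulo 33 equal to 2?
Powers of 10 mod 33: 10^1≡10, 10^2≡1. First k with 10^k≡1 is k=2. Yes, ord_33(10) = 2.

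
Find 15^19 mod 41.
By repeated squaring mod 41: 15^{1}≡15, 15^{2}≡20, 15^{4}≡31, 15^{8}≡18, 15^{16}≡37. Then 15^{19} = 15^{16+2+1} ≡ 37 × 20 × 15 ≡ 30 mod 41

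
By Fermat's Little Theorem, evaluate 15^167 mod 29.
By Fermat: 15^{28} ≡ 1 (mod 29). 167 ≡ 27 (mod 28). So 15^{167} ≡ 15^{27} ≡ 2 (mod 29)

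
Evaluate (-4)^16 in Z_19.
By repeated squaring mod 19: (-4)^{1}≡15, (-4)^{2}≡16, (-4)^{4}≡9, (-4)^{8}≡5, (-4)^{16}≡6. So (-4)^{16} ≡ 6 mod 19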